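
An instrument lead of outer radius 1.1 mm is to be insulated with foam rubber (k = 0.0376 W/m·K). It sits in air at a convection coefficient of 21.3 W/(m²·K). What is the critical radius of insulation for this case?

r_cr ≈ 1.77 mm

For a cylinder r_cr = k/h = 0.0376/21.3
r_cr = 1.77 mm; since the bare radius (1.1 mm) is below r_cr, adding a thin layer of insulation will *increase* heat loss.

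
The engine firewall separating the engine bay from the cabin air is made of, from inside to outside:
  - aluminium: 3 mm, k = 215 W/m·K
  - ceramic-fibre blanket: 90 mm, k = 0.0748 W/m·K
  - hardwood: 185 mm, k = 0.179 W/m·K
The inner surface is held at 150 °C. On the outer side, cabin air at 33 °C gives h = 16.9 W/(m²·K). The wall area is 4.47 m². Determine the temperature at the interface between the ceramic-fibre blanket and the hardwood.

T ≈ 88.7 °C

Treating each layer as a thermal resistance in series:
R_aluminium = L/(kA) = 0.003/(215×4.47) = 3.122×10^-6 K/W
R_ceramic-fibre blanket = L/(kA) = 0.09/(0.0748×4.47) = 0.2692 K/W
R_hardwood = L/(kA) = 0.185/(0.179×4.47) = 0.2312 K/W
R_outer film = 1/(h_o·A) = 1/(16.9×4.47) = 0.01324 K/W
R_total = 0.5136 K/W;  Q = ΔT/R_total = 117/0.5136 = 227.8 W
T_interface = T_inner − Q·ΣR(inner→interface) = 150 − 228×0.2692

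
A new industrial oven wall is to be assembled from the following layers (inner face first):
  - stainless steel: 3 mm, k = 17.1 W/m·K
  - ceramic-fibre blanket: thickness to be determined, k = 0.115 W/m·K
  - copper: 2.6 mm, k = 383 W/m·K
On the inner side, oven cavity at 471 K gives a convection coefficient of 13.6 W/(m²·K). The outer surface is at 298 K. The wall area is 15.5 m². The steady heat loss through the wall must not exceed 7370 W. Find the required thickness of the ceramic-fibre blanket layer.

L ≈ 33.4 mm

Treating each layer as a thermal resistance in series:
R_inner film = 1/(h_i·A) = 1/(13.6×15.5) = 0.004744 K/W
R_stainless steel = L/(kA) = 0.003/(17.1×15.5) = 1.132×10^-5 K/W
R_copper = L/(kA) = 0.0026/(383×15.5) = 4.38×10^-7 K/W
Sum of the known resistances R_other = 0.004756 K/W
Required total resistance R_tot = ΔT/Q_allow = 173/7370 = 0.02347 K/W
R_ceramic-fibre blanket = R_tot − R_other = 0.01872 K/W
L = R·k·A = 0.01872×0.115×15.5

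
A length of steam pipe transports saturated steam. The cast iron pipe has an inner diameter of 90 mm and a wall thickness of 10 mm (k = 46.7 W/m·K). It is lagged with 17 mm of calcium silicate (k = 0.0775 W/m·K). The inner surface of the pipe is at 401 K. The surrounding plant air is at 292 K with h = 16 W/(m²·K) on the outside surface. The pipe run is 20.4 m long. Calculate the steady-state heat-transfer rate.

Q ≈ 3210 W

Per-layer cylindrical resistances, series-summed:
R_cast iron pipe wall = ln(55/45)/(2π×46.7×20.4) = 3.352×10^-5 K/W
R_calcium silicate = ln(72/55)/(2π×0.0775×20.4) = 0.02711 K/W
R_outer film = 1/(h_o·2πr_oL) = 1/(16×2π×0.072×20.4) = 0.006772 K/W
R_total = 0.03392 K/W
Q = ΔT/R_total = 109/0.03392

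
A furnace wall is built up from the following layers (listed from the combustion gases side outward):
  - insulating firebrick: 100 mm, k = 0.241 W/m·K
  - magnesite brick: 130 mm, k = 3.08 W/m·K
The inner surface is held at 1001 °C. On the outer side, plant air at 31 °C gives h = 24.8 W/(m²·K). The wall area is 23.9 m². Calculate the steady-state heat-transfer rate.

Model the wall as resistances in series:
R_insulating firebrick = L/(kA) = 0.1/(0.241×23.9) = 0.01736 K/W
R_magnesite brick = L/(kA) = 0.13/(3.08×23.9) = 0.001766 K/W
R_outer film = 1/(h_o·A) = 1/(24.8×23.9) = 0.001687 K/W
R_total = 0.02081 K/W
Q = ΔT / R_total = 970 / 0.02081

Q ≈ 46600 W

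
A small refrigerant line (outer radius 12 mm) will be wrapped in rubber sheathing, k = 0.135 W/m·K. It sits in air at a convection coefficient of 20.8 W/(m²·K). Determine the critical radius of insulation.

r_cr ≈ 6.49 mm

For a cylinder r_cr = k/h = 0.135/20.8
r_cr = 6.49 mm; since the bare radius (12 mm) is above r_cr, any added insulation will reduce heat loss.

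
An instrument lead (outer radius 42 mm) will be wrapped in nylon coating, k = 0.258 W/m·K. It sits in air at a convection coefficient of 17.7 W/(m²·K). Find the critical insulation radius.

For a cylinder r_cr = k/h = 0.258/17.7
r_cr = 14.6 mm; since the bare radius (42 mm) is above r_cr, any added insulation will reduce heat loss.

r_cr ≈ 14.6 mm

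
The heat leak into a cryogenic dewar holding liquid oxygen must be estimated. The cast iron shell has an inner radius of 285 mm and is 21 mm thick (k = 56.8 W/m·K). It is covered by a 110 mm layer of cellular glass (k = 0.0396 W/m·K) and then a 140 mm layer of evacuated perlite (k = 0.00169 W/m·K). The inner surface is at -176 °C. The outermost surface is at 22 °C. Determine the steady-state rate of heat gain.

Each spherical layer contributes R = (1/r_i − 1/r_o)/(4πk):
R_cast iron shell = (1/0.285 − 1/0.306)/(4π×56.8) = 3.374×10^-4 K/W
R_cellular glass = (1/0.306 − 1/0.416)/(4π×0.0396) = 1.736 K/W
R_evacuated perlite = (1/0.416 − 1/0.556)/(4π×0.00169) = 28.5 K/W
R_total = 30.24 K/W
Q = ΔT/R_total = 198/30.24

Q ≈ 6.55 W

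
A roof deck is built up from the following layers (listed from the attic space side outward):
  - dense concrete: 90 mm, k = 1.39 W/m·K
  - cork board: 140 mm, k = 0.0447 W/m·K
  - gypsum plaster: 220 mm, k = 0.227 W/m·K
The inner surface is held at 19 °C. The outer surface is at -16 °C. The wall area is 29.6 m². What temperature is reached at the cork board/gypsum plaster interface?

Model the wall as resistances in series:
R_dense concrete = L/(kA) = 0.09/(1.39×29.6) = 0.002187 K/W
R_cork board = L/(kA) = 0.14/(0.0447×29.6) = 0.1058 K/W
R_gypsum plaster = L/(kA) = 0.22/(0.227×29.6) = 0.03274 K/W
R_total = 0.1407 K/W;  Q = ΔT/R_total = 35/0.1407 = 248.7 W
T_interface = T_inner − Q·ΣR(inner→interface) = 19 − 249×0.108

T ≈ -7.86 °C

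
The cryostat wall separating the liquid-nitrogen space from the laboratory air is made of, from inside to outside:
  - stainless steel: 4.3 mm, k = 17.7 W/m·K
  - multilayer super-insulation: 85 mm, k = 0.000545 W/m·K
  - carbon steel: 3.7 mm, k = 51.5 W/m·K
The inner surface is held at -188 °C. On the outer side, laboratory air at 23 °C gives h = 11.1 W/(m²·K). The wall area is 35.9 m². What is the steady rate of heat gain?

Treating each layer as a thermal resistance in series:
R_stainless steel = L/(kA) = 0.0043/(17.7×35.9) = 6.767×10^-6 K/W
R_multilayer super-insulation = L/(kA) = 0.085/(0.000545×35.9) = 4.344 K/W
R_carbon steel = L/(kA) = 0.0037/(51.5×35.9) = 2.001×10^-6 K/W
R_outer film = 1/(h_o·A) = 1/(11.1×35.9) = 0.002509 K/W
R_total = 4.347 K/W
Q = ΔT / R_total = 211 / 4.347

Q ≈ 48.5 W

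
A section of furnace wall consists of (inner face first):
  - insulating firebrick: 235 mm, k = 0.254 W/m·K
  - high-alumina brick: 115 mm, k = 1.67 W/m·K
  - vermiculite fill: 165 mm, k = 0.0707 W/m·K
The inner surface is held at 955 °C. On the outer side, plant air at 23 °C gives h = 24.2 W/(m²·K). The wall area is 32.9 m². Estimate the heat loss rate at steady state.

Q ≈ 9100 W

Thermal resistances in series:
R_insulating firebrick = L/(kA) = 0.235/(0.254×32.9) = 0.02812 K/W
R_high-alumina brick = L/(kA) = 0.115/(1.67×32.9) = 0.002093 K/W
R_vermiculite fill = L/(kA) = 0.165/(0.0707×32.9) = 0.07094 K/W
R_outer film = 1/(h_o·A) = 1/(24.2×32.9) = 0.001256 K/W
R_total = 0.1024 K/W
Q = ΔT / R_total = 932 / 0.1024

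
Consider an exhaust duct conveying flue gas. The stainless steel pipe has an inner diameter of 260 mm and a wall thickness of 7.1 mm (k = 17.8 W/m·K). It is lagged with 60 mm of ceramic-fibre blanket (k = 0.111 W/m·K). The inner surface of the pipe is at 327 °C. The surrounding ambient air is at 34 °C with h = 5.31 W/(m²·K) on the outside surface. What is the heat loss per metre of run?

For a radial system each layer contributes R = ln(r_out/r_in)/(2πkL); films add R = 1/(hA).
R_stainless steel pipe wall = ln(137.1/130)/(2π×17.8×1) = 4.755×10^-4 K/W
R_ceramic-fibre blanket = ln(197.1/137.1)/(2π×0.111×1) = 0.5205 K/W
R_outer film = 1/(h_o·2πr_oL) = 1/(5.31×2π×0.1971×1) = 0.1521 K/W
R_total = 0.673 K/W
Q = ΔT/R_total = 293/0.673

q′ ≈ 435 W/m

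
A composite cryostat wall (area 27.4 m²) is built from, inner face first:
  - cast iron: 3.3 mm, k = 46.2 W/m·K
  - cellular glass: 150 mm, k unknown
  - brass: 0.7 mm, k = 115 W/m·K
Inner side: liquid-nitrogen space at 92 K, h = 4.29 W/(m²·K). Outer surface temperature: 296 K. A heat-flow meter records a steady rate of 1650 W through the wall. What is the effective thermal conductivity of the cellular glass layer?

Using the resistance-network approach (series):
R_inner film = 1/(h_i·A) = 1/(4.29×27.4) = 0.008507 K/W
R_cast iron = L/(kA) = 0.0033/(46.2×27.4) = 2.607×10^-6 K/W
R_brass = L/(kA) = 0.0007/(115×27.4) = 2.222×10^-7 K/W
Sum of known resistances R_other = 0.00851 K/W
Total R = ΔT/Q = 204/1650 = 0.1236 K/W
R_cellular glass = R_total − R_other = 0.1151 K/W
k = L/(R·A) = 0.15/(0.1151×27.4)

k ≈ 0.0476 W/(m·K)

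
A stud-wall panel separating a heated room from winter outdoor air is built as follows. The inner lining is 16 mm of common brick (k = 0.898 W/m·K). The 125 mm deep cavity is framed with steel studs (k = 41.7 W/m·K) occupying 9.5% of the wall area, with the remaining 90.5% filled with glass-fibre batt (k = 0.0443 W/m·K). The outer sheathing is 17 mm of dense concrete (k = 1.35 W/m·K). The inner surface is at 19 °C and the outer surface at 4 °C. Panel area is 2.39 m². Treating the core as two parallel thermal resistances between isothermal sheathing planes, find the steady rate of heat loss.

Sheathing layers in series; stud and cavity paths in parallel between them.
R_inner = 0.016/(0.898×2.39) = 0.007455 K/W
R_stud  = 0.125/(41.7×0.095×2.39) = 0.0132 K/W
R_cav   = 0.125/(0.0443×0.905×2.39) = 1.305 K/W
1/R_core = 1/R_stud + 1/R_cav → R_core = 0.01307 K/W
R_outer = 0.017/(1.35×2.39) = 0.005269 K/W
R_total = 0.02579 K/W
Q = ΔT/R_total = 15/0.02579

Q ≈ 582 W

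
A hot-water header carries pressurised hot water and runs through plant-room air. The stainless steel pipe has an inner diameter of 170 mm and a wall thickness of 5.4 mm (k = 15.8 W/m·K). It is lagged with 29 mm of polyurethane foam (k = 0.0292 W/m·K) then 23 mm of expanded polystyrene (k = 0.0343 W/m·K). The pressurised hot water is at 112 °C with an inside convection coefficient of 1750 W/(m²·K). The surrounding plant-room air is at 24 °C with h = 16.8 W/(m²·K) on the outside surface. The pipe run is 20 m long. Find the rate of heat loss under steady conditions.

Cylindrical conduction, so R = ln(r₂/r₁)/(2πkL) per layer, in series:
R_inner film = 1/(h_i·2πr₁L) = 1/(1750×2π×0.085×20) = 5.35×10^-5 K/W
R_stainless steel pipe wall = ln(90.4/85)/(2π×15.8×20) = 3.102×10^-5 K/W
R_polyurethane foam = ln(119.4/90.4)/(2π×0.0292×20) = 0.07583 K/W
R_expanded polystyrene = ln(142.4/119.4)/(2π×0.0343×20) = 0.04087 K/W
R_outer film = 1/(h_o·2πr_oL) = 1/(16.8×2π×0.1424×20) = 0.003326 K/W
R_total = 0.1201 K/W
Q = ΔT/R_total = 88/0.1201

Q ≈ 733 W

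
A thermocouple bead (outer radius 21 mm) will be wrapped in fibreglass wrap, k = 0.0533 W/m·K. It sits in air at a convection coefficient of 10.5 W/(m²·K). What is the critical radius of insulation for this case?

For a sphere r_cr = 2k/h = 2×0.0533/10.5
r_cr = 10.2 mm; since the bare radius (21 mm) is above r_cr, any added insulation will reduce heat loss.

r_cr ≈ 10.2 mm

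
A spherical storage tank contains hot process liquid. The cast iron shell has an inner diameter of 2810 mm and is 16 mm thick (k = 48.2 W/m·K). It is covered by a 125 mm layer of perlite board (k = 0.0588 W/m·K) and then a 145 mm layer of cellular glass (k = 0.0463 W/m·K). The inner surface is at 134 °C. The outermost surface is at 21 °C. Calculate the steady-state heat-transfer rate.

Q ≈ 656 W

Radial (spherical) resistances in series:
R_cast iron shell = (1/1.405 − 1/1.421)/(4π×48.2) = 1.323×10^-5 K/W
R_perlite board = (1/1.421 − 1/1.546)/(4π×0.0588) = 0.07701 K/W
R_cellular glass = (1/1.546 − 1/1.691)/(4π×0.0463) = 0.09533 K/W
R_total = 0.1723 K/W
Q = ΔT/R_total = 113/0.1723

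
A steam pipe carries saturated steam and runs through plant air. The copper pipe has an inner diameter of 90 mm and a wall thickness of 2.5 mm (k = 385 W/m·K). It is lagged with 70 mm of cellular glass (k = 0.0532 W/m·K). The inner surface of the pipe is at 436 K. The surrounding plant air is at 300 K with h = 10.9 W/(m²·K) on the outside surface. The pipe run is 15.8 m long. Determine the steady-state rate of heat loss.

Q ≈ 758 W

For a radial system each layer contributes R = ln(r_out/r_in)/(2πkL); films add R = 1/(hA).
R_copper pipe wall = ln(47.5/45)/(2π×385×15.8) = 1.415×10^-6 K/W
R_cellular glass = ln(117.5/47.5)/(2π×0.0532×15.8) = 0.1715 K/W
R_outer film = 1/(h_o·2πr_oL) = 1/(10.9×2π×0.1175×15.8) = 0.007865 K/W
R_total = 0.1794 K/W
Q = ΔT/R_total = 136/0.1794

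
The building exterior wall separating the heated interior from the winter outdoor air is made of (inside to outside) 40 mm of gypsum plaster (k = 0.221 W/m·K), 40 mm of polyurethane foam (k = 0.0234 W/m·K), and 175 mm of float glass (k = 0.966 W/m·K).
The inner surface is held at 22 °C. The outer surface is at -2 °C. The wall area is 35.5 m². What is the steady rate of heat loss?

Q ≈ 411 W

Model the wall as resistances in series:
R_gypsum plaster = L/(kA) = 0.04/(0.221×35.5) = 0.005098 K/W
R_polyurethane foam = L/(kA) = 0.04/(0.0234×35.5) = 0.04815 K/W
R_float glass = L/(kA) = 0.175/(0.966×35.5) = 0.005103 K/W
R_total = 0.05835 K/W
Q = ΔT / R_total = 24 / 0.05835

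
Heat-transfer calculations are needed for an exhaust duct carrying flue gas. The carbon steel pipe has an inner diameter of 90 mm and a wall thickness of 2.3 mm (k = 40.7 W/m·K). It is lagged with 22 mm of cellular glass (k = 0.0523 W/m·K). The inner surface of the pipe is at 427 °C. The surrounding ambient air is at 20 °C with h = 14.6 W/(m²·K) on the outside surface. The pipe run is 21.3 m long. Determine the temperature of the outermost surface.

Per-layer cylindrical resistances, series-summed:
R_carbon steel pipe wall = ln(47.3/45)/(2π×40.7×21.3) = 9.151×10^-6 K/W
R_cellular glass = ln(69.3/47.3)/(2π×0.0523×21.3) = 0.05457 K/W
R_outer film = 1/(h_o·2πr_oL) = 1/(14.6×2π×0.0693×21.3) = 0.007385 K/W
R_total = 0.06196 K/W
Q = ΔT/R_total = 407/0.06196
Q = 6570 W
T_interface = T_inner − Q·ΣR(inner→interface) = 427 − 6570×0.05458

T ≈ 68.5 °C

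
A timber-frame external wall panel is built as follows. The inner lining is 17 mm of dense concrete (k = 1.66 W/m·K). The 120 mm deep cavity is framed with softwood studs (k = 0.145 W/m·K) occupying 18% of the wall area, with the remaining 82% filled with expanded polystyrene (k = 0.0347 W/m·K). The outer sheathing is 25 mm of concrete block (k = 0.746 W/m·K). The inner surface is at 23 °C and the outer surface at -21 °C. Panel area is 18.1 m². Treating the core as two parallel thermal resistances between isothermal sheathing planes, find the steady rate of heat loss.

Sheathing layers in series; stud and cavity paths in parallel between them.
R_inner = 0.017/(1.66×18.1) = 5.658×10^-4 K/W
R_stud  = 0.12/(0.145×0.18×18.1) = 0.254 K/W
R_cav   = 0.12/(0.0347×0.82×18.1) = 0.233 K/W
1/R_core = 1/R_stud + 1/R_cav → R_core = 0.1215 K/W
R_outer = 0.025/(0.746×18.1) = 0.001851 K/W
R_total = 0.1239 K/W
Q = ΔT/R_total = 44/0.1239

Q ≈ 355 W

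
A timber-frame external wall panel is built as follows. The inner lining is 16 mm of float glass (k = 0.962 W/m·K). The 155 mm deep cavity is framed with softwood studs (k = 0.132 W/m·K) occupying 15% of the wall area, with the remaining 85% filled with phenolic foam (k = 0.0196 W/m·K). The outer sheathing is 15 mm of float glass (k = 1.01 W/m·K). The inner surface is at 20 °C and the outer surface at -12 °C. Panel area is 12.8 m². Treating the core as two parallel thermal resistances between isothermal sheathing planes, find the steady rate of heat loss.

Q ≈ 95.6 W

Sheathing layers in series; stud and cavity paths in parallel between them.
R_inner = 0.016/(0.962×12.8) = 0.001299 K/W
R_stud  = 0.155/(0.132×0.15×12.8) = 0.6116 K/W
R_cav   = 0.155/(0.0196×0.85×12.8) = 0.7269 K/W
1/R_core = 1/R_stud + 1/R_cav → R_core = 0.3321 K/W
R_outer = 0.015/(1.01×12.8) = 0.00116 K/W
R_total = 0.3346 K/W
Q = ΔT/R_total = 32/0.3346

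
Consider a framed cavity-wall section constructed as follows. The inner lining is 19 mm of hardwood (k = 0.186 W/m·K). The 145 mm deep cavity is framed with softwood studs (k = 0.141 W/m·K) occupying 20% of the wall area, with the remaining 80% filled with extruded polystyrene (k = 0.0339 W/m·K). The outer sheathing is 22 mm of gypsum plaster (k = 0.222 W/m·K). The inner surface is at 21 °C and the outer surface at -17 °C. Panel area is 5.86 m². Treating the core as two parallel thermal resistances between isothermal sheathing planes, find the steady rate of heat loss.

Sheathing layers in series; stud and cavity paths in parallel between them.
R_inner = 0.019/(0.186×5.86) = 0.01743 K/W
R_stud  = 0.145/(0.141×0.2×5.86) = 0.8774 K/W
R_cav   = 0.145/(0.0339×0.8×5.86) = 0.9124 K/W
1/R_core = 1/R_stud + 1/R_cav → R_core = 0.4473 K/W
R_outer = 0.022/(0.222×5.86) = 0.01691 K/W
R_total = 0.4816 K/W
Q = ΔT/R_total = 38/0.4816

Q ≈ 78.9 W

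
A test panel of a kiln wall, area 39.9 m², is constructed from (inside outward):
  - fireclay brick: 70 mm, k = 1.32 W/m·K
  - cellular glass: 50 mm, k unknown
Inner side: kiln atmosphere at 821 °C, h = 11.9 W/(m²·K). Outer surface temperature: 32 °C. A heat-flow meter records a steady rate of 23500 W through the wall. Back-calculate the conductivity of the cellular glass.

Using the resistance-network approach (series):
R_inner film = 1/(h_i·A) = 1/(11.9×39.9) = 0.002106 K/W
R_fireclay brick = L/(kA) = 0.07/(1.32×39.9) = 0.001329 K/W
Sum of known resistances R_other = 0.003435 K/W
Total R = ΔT/Q = 789/23500 = 0.03357 K/W
R_cellular glass = R_total − R_other = 0.03014 K/W
k = L/(R·A) = 0.05/(0.03014×39.9)

k ≈ 0.0416 W/(m·K)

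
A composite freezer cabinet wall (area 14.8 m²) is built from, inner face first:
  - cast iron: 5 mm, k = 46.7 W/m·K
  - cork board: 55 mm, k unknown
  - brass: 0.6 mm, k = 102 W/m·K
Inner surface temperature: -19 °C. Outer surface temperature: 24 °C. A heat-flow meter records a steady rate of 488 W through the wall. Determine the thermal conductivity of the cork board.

Series thermal resistances:
R_cast iron = L/(kA) = 0.005/(46.7×14.8) = 7.234×10^-6 K/W
R_brass = L/(kA) = 0.0006/(102×14.8) = 3.975×10^-7 K/W
Sum of known resistances R_other = 7.632×10^-6 K/W
Total R = ΔT/Q = 43/488 = 0.08811 K/W
R_cork board = R_total − R_other = 0.08811 K/W
k = L/(R·A) = 0.055/(0.08811×14.8)

k ≈ 0.0422 W/(m·K)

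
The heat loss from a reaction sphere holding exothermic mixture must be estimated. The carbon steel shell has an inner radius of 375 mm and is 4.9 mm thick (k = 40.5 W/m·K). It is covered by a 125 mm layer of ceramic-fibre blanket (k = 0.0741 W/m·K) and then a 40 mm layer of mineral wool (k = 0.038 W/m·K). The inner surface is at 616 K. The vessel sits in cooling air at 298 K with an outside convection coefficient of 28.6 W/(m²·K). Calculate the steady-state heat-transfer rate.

For a spherical shell R = (1/r₁ − 1/r₂)/(4πk); film R = 1/(h·4πr²). In series:
R_carbon steel shell = (1/0.375 − 1/0.3799)/(4π×40.5) = 6.758×10^-5 K/W
R_ceramic-fibre blanket = (1/0.3799 − 1/0.5049)/(4π×0.0741) = 0.6999 K/W
R_mineral wool = (1/0.5049 − 1/0.5449)/(4π×0.038) = 0.3045 K/W
R_outer film = 1/(h·4πr_o²) = 1/(28.6×4π×0.5449²) = 0.009371 K/W
R_total = 1.014 K/W
Q = ΔT/R_total = 318/1.014

Q ≈ 314 W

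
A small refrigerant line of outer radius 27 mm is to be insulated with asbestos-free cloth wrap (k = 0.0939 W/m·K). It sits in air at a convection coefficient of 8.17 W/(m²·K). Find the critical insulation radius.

r_cr ≈ 11.5 mm

For a cylinder r_cr = k/h = 0.0939/8.17
r_cr = 11.5 mm; since the bare radius (27 mm) is above r_cr, any added insulation will reduce heat loss.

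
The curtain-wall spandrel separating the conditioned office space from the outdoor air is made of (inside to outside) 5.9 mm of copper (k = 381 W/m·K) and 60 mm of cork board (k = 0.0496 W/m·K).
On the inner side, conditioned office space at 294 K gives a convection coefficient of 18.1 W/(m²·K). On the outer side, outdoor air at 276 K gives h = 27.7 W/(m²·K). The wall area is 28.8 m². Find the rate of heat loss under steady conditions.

Q ≈ 398 W

Treating each layer as a thermal resistance in series:
R_inner film = 1/(h_i·A) = 1/(18.1×28.8) = 0.001918 K/W
R_copper = L/(kA) = 0.0059/(381×28.8) = 5.377×10^-7 K/W
R_cork board = L/(kA) = 0.06/(0.0496×28.8) = 0.042 K/W
R_outer film = 1/(h_o·A) = 1/(27.7×28.8) = 0.001254 K/W
R_total = 0.04518 K/W
Q = ΔT / R_total = 18 / 0.04518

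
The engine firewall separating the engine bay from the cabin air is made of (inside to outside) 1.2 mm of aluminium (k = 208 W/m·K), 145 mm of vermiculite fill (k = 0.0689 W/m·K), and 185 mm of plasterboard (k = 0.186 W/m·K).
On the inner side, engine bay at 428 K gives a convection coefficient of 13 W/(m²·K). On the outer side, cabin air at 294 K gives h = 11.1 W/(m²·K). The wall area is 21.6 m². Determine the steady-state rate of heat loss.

Q ≈ 886 W

Thermal resistances in series:
R_inner film = 1/(h_i·A) = 1/(13×21.6) = 0.003561 K/W
R_aluminium = L/(kA) = 0.0012/(208×21.6) = 2.671×10^-7 K/W
R_vermiculite fill = L/(kA) = 0.145/(0.0689×21.6) = 0.09743 K/W
R_plasterboard = L/(kA) = 0.185/(0.186×21.6) = 0.04605 K/W
R_outer film = 1/(h_o·A) = 1/(11.1×21.6) = 0.004171 K/W
R_total = 0.1512 K/W
Q = ΔT / R_total = 134 / 0.1512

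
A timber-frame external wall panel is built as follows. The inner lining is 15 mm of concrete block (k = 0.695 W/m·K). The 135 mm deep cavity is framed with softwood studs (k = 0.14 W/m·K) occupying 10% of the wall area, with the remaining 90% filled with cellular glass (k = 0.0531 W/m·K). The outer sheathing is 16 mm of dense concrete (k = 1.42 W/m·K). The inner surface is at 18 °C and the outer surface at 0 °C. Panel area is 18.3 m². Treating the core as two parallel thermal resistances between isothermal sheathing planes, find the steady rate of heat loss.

Q ≈ 149 W

Sheathing layers in series; stud and cavity paths in parallel between them.
R_inner = 0.015/(0.695×18.3) = 0.001179 K/W
R_stud  = 0.135/(0.14×0.1×18.3) = 0.5269 K/W
R_cav   = 0.135/(0.0531×0.9×18.3) = 0.1544 K/W
1/R_core = 1/R_stud + 1/R_cav → R_core = 0.1194 K/W
R_outer = 0.016/(1.42×18.3) = 6.157×10^-4 K/W
R_total = 0.1212 K/W
Q = ΔT/R_total = 18/0.1212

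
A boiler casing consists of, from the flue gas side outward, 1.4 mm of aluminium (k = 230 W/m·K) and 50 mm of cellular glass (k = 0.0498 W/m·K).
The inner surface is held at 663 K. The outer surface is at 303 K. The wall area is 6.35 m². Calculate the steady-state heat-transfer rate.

Series thermal resistances:
R_aluminium = L/(kA) = 0.0014/(230×6.35) = 9.586×10^-7 K/W
R_cellular glass = L/(kA) = 0.05/(0.0498×6.35) = 0.1581 K/W
R_total = 0.1581 K/W
Q = ΔT / R_total = 360 / 0.1581

Q ≈ 2280 W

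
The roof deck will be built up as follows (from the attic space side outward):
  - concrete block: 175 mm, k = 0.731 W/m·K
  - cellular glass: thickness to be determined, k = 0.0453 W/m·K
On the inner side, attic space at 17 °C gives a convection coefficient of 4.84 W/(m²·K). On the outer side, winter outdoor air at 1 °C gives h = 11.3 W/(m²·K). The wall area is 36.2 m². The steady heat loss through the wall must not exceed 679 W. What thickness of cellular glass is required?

Series thermal resistances:
R_inner film = 1/(h_i·A) = 1/(4.84×36.2) = 0.005708 K/W
R_concrete block = L/(kA) = 0.175/(0.731×36.2) = 0.006613 K/W
R_outer film = 1/(h_o·A) = 1/(11.3×36.2) = 0.002445 K/W
Sum of the known resistances R_other = 0.01477 K/W
Required total resistance R_tot = ΔT/Q_allow = 16/679 = 0.02356 K/W
R_cellular glass = R_tot − R_other = 0.008799 K/W
L = R·k·A = 0.008799×0.0453×36.2

L ≈ 14.4 mm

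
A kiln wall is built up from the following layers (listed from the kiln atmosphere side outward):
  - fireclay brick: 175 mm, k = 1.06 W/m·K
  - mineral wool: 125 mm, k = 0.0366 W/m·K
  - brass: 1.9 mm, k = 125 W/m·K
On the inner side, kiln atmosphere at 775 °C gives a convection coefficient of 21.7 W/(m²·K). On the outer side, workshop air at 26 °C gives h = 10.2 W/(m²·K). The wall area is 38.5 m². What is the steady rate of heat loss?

Q ≈ 7740 W

Model the wall as resistances in series:
R_inner film = 1/(h_i·A) = 1/(21.7×38.5) = 0.001197 K/W
R_fireclay brick = L/(kA) = 0.175/(1.06×38.5) = 0.004288 K/W
R_mineral wool = L/(kA) = 0.125/(0.0366×38.5) = 0.08871 K/W
R_brass = L/(kA) = 0.0019/(125×38.5) = 3.948×10^-7 K/W
R_outer film = 1/(h_o·A) = 1/(10.2×38.5) = 0.002546 K/W
R_total = 0.09674 K/W
Q = ΔT / R_total = 749 / 0.09674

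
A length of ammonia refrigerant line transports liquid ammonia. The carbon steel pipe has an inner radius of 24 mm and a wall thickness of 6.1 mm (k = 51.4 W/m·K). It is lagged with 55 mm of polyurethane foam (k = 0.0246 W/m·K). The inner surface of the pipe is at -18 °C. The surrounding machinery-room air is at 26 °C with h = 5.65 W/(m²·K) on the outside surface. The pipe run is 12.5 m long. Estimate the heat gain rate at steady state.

Q ≈ 78 W

Cylindrical conduction, so R = ln(r₂/r₁)/(2πkL) per layer, in series:
R_carbon steel pipe wall = ln(30.1/24)/(2π×51.4×12.5) = 5.61×10^-5 K/W
R_polyurethane foam = ln(85.1/30.1)/(2π×0.0246×12.5) = 0.5379 K/W
R_outer film = 1/(h_o·2πr_oL) = 1/(5.65×2π×0.0851×12.5) = 0.02648 K/W
R_total = 0.5645 K/W
Q = ΔT/R_total = 44/0.5645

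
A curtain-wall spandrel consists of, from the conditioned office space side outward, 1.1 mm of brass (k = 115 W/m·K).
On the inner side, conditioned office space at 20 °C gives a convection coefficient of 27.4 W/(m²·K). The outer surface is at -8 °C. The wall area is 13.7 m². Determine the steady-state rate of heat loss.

Q ≈ 10500 W

Using the resistance-network approach (series):
R_inner film = 1/(h_i·A) = 1/(27.4×13.7) = 0.002664 K/W
R_brass = L/(kA) = 0.0011/(115×13.7) = 6.982×10^-7 K/W
R_total = 0.002665 K/W
Q = ΔT / R_total = 28 / 0.002665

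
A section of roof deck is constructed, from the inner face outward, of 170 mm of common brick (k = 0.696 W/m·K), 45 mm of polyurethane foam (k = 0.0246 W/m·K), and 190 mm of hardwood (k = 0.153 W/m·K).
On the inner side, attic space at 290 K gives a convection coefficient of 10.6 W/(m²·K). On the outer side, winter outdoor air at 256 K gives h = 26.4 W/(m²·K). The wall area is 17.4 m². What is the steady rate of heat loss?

Q ≈ 172 W

Using the resistance-network approach (series):
R_inner film = 1/(h_i·A) = 1/(10.6×17.4) = 0.005422 K/W
R_common brick = L/(kA) = 0.17/(0.696×17.4) = 0.01404 K/W
R_polyurethane foam = L/(kA) = 0.045/(0.0246×17.4) = 0.1051 K/W
R_hardwood = L/(kA) = 0.19/(0.153×17.4) = 0.07137 K/W
R_outer film = 1/(h_o·A) = 1/(26.4×17.4) = 0.002177 K/W
R_total = 0.1981 K/W
Q = ΔT / R_total = 34 / 0.1981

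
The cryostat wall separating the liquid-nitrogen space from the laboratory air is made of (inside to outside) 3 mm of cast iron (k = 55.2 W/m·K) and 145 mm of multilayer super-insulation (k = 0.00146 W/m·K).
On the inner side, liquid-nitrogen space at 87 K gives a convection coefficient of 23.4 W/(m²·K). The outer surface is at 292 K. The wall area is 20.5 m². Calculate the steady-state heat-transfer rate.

Q ≈ 42.3 W

Model the wall as resistances in series:
R_inner film = 1/(h_i·A) = 1/(23.4×20.5) = 0.002085 K/W
R_cast iron = L/(kA) = 0.003/(55.2×20.5) = 2.651×10^-6 K/W
R_multilayer super-insulation = L/(kA) = 0.145/(0.00146×20.5) = 4.845 K/W
R_total = 4.847 K/W
Q = ΔT / R_total = 205 / 4.847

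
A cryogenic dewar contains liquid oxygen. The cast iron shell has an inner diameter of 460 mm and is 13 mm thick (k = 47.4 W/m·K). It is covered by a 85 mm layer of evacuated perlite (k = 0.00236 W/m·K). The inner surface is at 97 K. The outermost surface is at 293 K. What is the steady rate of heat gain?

Each spherical layer contributes R = (1/r_i − 1/r_o)/(4πk):
R_cast iron shell = (1/0.23 − 1/0.243)/(4π×47.4) = 3.905×10^-4 K/W
R_evacuated perlite = (1/0.243 − 1/0.328)/(4π×0.00236) = 35.96 K/W
R_total = 35.96 K/W
Q = ΔT/R_total = 196/35.96

Q ≈ 5.45 W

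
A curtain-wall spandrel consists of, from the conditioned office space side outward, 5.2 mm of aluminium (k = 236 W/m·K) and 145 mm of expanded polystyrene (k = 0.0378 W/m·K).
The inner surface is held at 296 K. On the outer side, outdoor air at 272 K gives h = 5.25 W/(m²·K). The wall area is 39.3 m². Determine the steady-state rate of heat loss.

Thermal resistances in series:
R_aluminium = L/(kA) = 0.0052/(236×39.3) = 5.607×10^-7 K/W
R_expanded polystyrene = L/(kA) = 0.145/(0.0378×39.3) = 0.09761 K/W
R_outer film = 1/(h_o·A) = 1/(5.25×39.3) = 0.004847 K/W
R_total = 0.1025 K/W
Q = ΔT / R_total = 24 / 0.1025

Q ≈ 234 W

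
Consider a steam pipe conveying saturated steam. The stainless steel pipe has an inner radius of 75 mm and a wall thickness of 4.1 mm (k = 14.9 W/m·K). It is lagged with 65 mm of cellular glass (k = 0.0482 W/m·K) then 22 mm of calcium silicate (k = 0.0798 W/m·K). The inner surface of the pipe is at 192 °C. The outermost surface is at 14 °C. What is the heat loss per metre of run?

q′ ≈ 78.6 W/m

Treating each annulus and film as a series resistance:
R_stainless steel pipe wall = ln(79.1/75)/(2π×14.9×1) = 5.685×10^-4 K/W
R_cellular glass = ln(144.1/79.1)/(2π×0.0482×1) = 1.981 K/W
R_calcium silicate = ln(166.1/144.1)/(2π×0.0798×1) = 0.2834 K/W
R_total = 2.264 K/W
Q = ΔT/R_total = 178/2.264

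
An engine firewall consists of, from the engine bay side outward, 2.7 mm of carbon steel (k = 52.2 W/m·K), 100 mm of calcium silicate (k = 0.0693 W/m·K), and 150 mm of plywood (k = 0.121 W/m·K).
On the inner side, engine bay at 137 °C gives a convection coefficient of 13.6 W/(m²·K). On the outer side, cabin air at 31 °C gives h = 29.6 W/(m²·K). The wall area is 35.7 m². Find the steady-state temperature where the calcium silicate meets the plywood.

T ≈ 79.4 °C

Series thermal resistances:
R_inner film = 1/(h_i·A) = 1/(13.6×35.7) = 0.00206 K/W
R_carbon steel = L/(kA) = 0.0027/(52.2×35.7) = 1.449×10^-6 K/W
R_calcium silicate = L/(kA) = 0.1/(0.0693×35.7) = 0.04042 K/W
R_plywood = L/(kA) = 0.15/(0.121×35.7) = 0.03472 K/W
R_outer film = 1/(h_o·A) = 1/(29.6×35.7) = 9.463×10^-4 K/W
R_total = 0.07815 K/W;  Q = ΔT/R_total = 106/0.07815 = 1356 W
T_interface = T_inner − Q·ΣR(inner→interface) = 137 − 1360×0.04248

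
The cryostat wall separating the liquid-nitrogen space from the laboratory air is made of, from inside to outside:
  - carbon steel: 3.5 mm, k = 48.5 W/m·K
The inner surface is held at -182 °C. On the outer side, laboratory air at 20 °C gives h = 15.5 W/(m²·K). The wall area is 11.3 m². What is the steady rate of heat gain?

Treating each layer as a thermal resistance in series:
R_carbon steel = L/(kA) = 0.0035/(48.5×11.3) = 6.386×10^-6 K/W
R_outer film = 1/(h_o·A) = 1/(15.5×11.3) = 0.005709 K/W
R_total = 0.005716 K/W
Q = ΔT / R_total = 202 / 0.005716

Q ≈ 35300 W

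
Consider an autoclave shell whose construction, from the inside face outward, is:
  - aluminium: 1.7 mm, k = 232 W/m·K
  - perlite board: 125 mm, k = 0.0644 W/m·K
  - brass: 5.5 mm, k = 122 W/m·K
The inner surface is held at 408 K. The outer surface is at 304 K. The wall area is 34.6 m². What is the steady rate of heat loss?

Q ≈ 1850 W

Using the resistance-network approach (series):
R_aluminium = L/(kA) = 0.0017/(232×34.6) = 2.118×10^-7 K/W
R_perlite board = L/(kA) = 0.125/(0.0644×34.6) = 0.0561 K/W
R_brass = L/(kA) = 0.0055/(122×34.6) = 1.303×10^-6 K/W
R_total = 0.0561 K/W
Q = ΔT / R_total = 104 / 0.0561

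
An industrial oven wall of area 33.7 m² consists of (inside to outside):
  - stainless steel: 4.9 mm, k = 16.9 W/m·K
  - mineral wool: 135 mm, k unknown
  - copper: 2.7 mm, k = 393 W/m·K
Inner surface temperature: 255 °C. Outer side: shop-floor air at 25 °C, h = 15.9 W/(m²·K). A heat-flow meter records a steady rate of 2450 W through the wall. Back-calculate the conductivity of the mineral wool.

Model the wall as resistances in series:
R_stainless steel = L/(kA) = 0.0049/(16.9×33.7) = 8.604×10^-6 K/W
R_copper = L/(kA) = 0.0027/(393×33.7) = 2.039×10^-7 K/W
R_outer film = 1/(h_o·A) = 1/(15.9×33.7) = 0.001866 K/W
Sum of known resistances R_other = 0.001875 K/W
Total R = ΔT/Q = 230/2450 = 0.09388 K/W
R_mineral wool = R_total − R_other = 0.092 K/W
k = L/(R·A) = 0.135/(0.092×33.7)

k ≈ 0.0435 W/(m·K)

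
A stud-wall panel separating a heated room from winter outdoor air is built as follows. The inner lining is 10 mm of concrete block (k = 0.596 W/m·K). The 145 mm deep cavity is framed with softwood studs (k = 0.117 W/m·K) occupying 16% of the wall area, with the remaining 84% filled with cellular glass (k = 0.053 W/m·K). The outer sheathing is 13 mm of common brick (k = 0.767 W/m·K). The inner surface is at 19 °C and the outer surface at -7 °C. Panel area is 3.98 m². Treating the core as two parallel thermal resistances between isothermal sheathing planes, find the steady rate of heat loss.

Q ≈ 44.5 W

Sheathing layers in series; stud and cavity paths in parallel between them.
R_inner = 0.01/(0.596×3.98) = 0.004216 K/W
R_stud  = 0.145/(0.117×0.16×3.98) = 1.946 K/W
R_cav   = 0.145/(0.053×0.84×3.98) = 0.8183 K/W
1/R_core = 1/R_stud + 1/R_cav → R_core = 0.5761 K/W
R_outer = 0.013/(0.767×3.98) = 0.004259 K/W
R_total = 0.5846 K/W
Q = ΔT/R_total = 26/0.5846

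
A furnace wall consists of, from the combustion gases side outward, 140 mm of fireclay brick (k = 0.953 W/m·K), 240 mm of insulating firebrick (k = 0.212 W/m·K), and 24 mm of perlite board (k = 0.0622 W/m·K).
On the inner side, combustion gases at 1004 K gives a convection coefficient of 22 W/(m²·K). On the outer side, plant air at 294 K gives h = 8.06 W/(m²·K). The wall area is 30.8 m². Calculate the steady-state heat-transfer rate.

Q ≈ 11900 W

Model the wall as resistances in series:
R_inner film = 1/(h_i·A) = 1/(22×30.8) = 0.001476 K/W
R_fireclay brick = L/(kA) = 0.14/(0.953×30.8) = 0.00477 K/W
R_insulating firebrick = L/(kA) = 0.24/(0.212×30.8) = 0.03676 K/W
R_perlite board = L/(kA) = 0.024/(0.0622×30.8) = 0.01253 K/W
R_outer film = 1/(h_o·A) = 1/(8.06×30.8) = 0.004028 K/W
R_total = 0.05956 K/W
Q = ΔT / R_total = 710 / 0.05956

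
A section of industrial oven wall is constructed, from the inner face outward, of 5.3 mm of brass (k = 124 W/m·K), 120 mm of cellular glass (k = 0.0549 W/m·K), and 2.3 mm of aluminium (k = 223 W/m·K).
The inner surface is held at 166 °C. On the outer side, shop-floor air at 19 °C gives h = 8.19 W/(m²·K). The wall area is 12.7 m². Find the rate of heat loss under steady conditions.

Q ≈ 809 W

Model the wall as resistances in series:
R_brass = L/(kA) = 0.0053/(124×12.7) = 3.366×10^-6 K/W
R_cellular glass = L/(kA) = 0.12/(0.0549×12.7) = 0.1721 K/W
R_aluminium = L/(kA) = 0.0023/(223×12.7) = 8.121×10^-7 K/W
R_outer film = 1/(h_o·A) = 1/(8.19×12.7) = 0.009614 K/W
R_total = 0.1817 K/W
Q = ΔT / R_total = 147 / 0.1817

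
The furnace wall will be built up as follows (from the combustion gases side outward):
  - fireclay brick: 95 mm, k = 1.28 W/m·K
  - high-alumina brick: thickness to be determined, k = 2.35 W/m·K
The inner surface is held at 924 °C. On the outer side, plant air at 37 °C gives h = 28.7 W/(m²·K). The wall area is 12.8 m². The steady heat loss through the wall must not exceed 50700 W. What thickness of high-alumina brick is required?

L ≈ 270 mm

Thermal resistances in series:
R_fireclay brick = L/(kA) = 0.095/(1.28×12.8) = 0.005798 K/W
R_outer film = 1/(h_o·A) = 1/(28.7×12.8) = 0.002722 K/W
Sum of the known resistances R_other = 0.00852 K/W
Required total resistance R_tot = ΔT/Q_allow = 887/50700 = 0.0175 K/W
R_high-alumina brick = R_tot − R_other = 0.008975 K/W
L = R·k·A = 0.008975×2.35×12.8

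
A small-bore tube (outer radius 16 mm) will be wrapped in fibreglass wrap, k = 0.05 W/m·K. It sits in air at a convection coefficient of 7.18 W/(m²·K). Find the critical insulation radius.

For a cylinder r_cr = k/h = 0.05/7.18
r_cr = 6.96 mm; since the bare radius (16 mm) is above r_cr, any added insulation will reduce heat loss.

r_cr ≈ 6.96 mm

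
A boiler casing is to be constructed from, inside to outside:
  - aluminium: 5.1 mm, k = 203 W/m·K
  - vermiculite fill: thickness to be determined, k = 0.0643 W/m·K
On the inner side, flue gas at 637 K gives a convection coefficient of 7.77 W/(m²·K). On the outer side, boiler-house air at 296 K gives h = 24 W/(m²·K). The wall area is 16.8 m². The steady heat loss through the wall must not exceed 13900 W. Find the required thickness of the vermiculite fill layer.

Thermal resistances in series:
R_inner film = 1/(h_i·A) = 1/(7.77×16.8) = 0.007661 K/W
R_aluminium = L/(kA) = 0.0051/(203×16.8) = 1.495×10^-6 K/W
R_outer film = 1/(h_o·A) = 1/(24×16.8) = 0.00248 K/W
Sum of the known resistances R_other = 0.01014 K/W
Required total resistance R_tot = ΔT/Q_allow = 341/13900 = 0.02453 K/W
R_vermiculite fill = R_tot − R_other = 0.01439 K/W
L = R·k·A = 0.01439×0.0643×16.8

L ≈ 15.5 mm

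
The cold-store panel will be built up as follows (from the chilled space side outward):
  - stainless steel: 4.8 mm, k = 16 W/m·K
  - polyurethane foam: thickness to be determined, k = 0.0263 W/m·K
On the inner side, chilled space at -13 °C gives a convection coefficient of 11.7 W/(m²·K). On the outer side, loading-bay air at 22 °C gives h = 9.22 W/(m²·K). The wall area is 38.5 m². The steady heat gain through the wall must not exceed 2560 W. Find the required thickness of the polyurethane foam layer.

Model the wall as resistances in series:
R_inner film = 1/(h_i·A) = 1/(11.7×38.5) = 0.00222 K/W
R_stainless steel = L/(kA) = 0.0048/(16×38.5) = 7.792×10^-6 K/W
R_outer film = 1/(h_o·A) = 1/(9.22×38.5) = 0.002817 K/W
Sum of the known resistances R_other = 0.005045 K/W
Required total resistance R_tot = ΔT/Q_allow = 35/2560 = 0.01367 K/W
R_polyurethane foam = R_tot − R_other = 0.008627 K/W
L = R·k·A = 0.008627×0.0263×38.5

L ≈ 8.74 mm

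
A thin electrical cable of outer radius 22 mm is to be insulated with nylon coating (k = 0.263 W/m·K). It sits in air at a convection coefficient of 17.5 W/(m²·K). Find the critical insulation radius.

For a cylinder r_cr = k/h = 0.263/17.5
r_cr = 15 mm; since the bare radius (22 mm) is above r_cr, any added insulation will reduce heat loss.

r_cr ≈ 15 mm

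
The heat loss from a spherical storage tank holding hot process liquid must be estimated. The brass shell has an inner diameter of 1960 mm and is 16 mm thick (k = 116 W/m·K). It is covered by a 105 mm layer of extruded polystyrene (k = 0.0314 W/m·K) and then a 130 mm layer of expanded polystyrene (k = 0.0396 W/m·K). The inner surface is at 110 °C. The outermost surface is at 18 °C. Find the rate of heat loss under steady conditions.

Q ≈ 211 W

Radial (spherical) resistances in series:
R_brass shell = (1/0.98 − 1/0.996)/(4π×116) = 1.125×10^-5 K/W
R_extruded polystyrene = (1/0.996 − 1/1.101)/(4π×0.0314) = 0.2427 K/W
R_expanded polystyrene = (1/1.101 − 1/1.231)/(4π×0.0396) = 0.1927 K/W
R_total = 0.4354 K/W
Q = ΔT/R_total = 92/0.4354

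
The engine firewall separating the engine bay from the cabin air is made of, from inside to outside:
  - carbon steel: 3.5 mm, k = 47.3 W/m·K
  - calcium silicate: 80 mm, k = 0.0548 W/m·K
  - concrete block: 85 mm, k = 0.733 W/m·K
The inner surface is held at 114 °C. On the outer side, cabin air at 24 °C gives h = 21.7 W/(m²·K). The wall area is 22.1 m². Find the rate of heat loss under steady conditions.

Series thermal resistances:
R_carbon steel = L/(kA) = 0.0035/(47.3×22.1) = 3.348×10^-6 K/W
R_calcium silicate = L/(kA) = 0.08/(0.0548×22.1) = 0.06606 K/W
R_concrete block = L/(kA) = 0.085/(0.733×22.1) = 0.005247 K/W
R_outer film = 1/(h_o·A) = 1/(21.7×22.1) = 0.002085 K/W
R_total = 0.07339 K/W
Q = ΔT / R_total = 90 / 0.07339

Q ≈ 1230 W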